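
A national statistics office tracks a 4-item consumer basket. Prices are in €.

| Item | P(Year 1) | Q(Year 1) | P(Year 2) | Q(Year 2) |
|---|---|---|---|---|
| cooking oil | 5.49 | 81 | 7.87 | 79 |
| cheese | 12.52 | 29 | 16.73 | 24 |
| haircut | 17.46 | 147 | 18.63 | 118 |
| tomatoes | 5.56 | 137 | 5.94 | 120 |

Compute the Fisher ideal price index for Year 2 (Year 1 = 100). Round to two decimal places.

113.34

Laspeyres component (base-period weights):
ΣP(Year 2)Q(Year 1) = 7.87×81 + 16.73×29 + 18.63×147 + 5.94×137 = 637.47 + 485.17 + 2738.61 + 813.78 = 4675.03
ΣP(Year 1)Q(Year 1) = 5.49×81 + 12.52×29 + 17.46×147 + 5.56×137 = 444.69 + 363.08 + 2566.62 + 761.72 = 4136.11
L = 4675.03 / 4136.11 × 100 = 113.0296
Paasche component (current-period weights):
ΣP(Year 2)Q(Year 2) = 7.87×79 + 16.73×24 + 18.63×118 + 5.94×120 = 621.73 + 401.52 + 2198.34 + 712.8 = 3934.39
ΣP(Year 1)Q(Year 2) = 5.49×79 + 12.52×24 + 17.46×118 + 5.56×120 = 433.71 + 300.48 + 2060.28 + 667.2 = 3461.67
P = 3934.39 / 3461.67 × 100 = 113.6558
Fisher = √(L × P) = √(113.0296 × 113.6558) = 113.3423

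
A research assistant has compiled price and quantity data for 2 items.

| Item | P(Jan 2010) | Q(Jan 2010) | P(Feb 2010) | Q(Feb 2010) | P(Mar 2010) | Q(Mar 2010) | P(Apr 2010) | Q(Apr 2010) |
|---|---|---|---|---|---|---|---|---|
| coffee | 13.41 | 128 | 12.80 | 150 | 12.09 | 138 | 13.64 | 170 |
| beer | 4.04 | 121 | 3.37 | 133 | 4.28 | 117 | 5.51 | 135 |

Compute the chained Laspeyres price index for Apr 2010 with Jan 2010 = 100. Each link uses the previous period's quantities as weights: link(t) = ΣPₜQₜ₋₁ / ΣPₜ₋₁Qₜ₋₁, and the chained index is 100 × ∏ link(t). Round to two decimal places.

Link Jan 2010→Feb 2010:
ΣP(Feb 2010)Q(Jan 2010) = 12.80×128 + 3.37×121 = 1638.4 + 407.77 = 2046.17
ΣP(Jan 2010)Q(Jan 2010) = 13.41×128 + 4.04×121 = 1716.48 + 488.84 = 2205.32
link = 2046.17/2205.32 = 0.927834
Link Feb 2010→Mar 2010:
ΣP(Mar 2010)Q(Feb 2010) = 12.09×150 + 4.28×133 = 1813.5 + 569.24 = 2382.74
ΣP(Feb 2010)Q(Feb 2010) = 12.80×150 + 3.37×133 = 1920 + 448.21 = 2368.21
link = 2382.74/2368.21 = 1.006135
Link Mar 2010→Apr 2010:
ΣP(Apr 2010)Q(Mar 2010) = 13.64×138 + 5.51×117 = 1882.32 + 644.67 = 2526.99
ΣP(Mar 2010)Q(Mar 2010) = 12.09×138 + 4.28×117 = 1668.42 + 500.76 = 2169.18
link = 2526.99/2169.18 = 1.164952
Chained index = 100 × 0.927834 × 1.006135 × 1.164952 = 108.7513

108.75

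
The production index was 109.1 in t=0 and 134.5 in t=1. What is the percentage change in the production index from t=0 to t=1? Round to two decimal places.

Change = (134.5 − 109.1) / 109.1 × 100
       = 25.4 / 109.1 × 100 = 23.2814%

23.28%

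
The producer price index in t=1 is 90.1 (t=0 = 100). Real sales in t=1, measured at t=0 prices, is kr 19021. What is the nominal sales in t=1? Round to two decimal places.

17137.92

Nominal = Real × (Index/100) = 19021 × (90.1/100)
        = 19021 × 0.901 = 17137.9210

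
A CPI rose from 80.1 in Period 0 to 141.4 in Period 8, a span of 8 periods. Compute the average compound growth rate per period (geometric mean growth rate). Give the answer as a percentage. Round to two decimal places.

7.36%

Growth factor = (141.4/80.1)^(1/8) = (1.765293)^(1/8) = 1.073624
Growth rate = 1.073624 − 1 = 0.073624 = 7.3624%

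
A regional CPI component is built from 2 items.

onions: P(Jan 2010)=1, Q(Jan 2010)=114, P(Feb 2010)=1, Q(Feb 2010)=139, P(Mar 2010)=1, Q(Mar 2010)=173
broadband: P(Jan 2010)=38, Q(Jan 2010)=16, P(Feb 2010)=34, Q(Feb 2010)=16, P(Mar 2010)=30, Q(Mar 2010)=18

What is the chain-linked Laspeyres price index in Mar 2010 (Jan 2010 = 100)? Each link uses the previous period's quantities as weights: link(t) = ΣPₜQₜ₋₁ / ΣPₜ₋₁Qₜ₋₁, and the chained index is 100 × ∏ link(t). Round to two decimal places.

Link Jan 2010→Feb 2010:
ΣP(Feb 2010)Q(Jan 2010) = 1×114 + 34×16 = 114 + 544 = 658
ΣP(Jan 2010)Q(Jan 2010) = 1×114 + 38×16 = 114 + 608 = 722
link = 658/722 = 0.911357
Link Feb 2010→Mar 2010:
ΣP(Mar 2010)Q(Feb 2010) = 1×139 + 30×16 = 139 + 480 = 619
ΣP(Feb 2010)Q(Feb 2010) = 1×139 + 34×16 = 139 + 544 = 683
link = 619/683 = 0.906296
Chained index = 100 × 0.911357 × 0.906296 = 82.5959

82.60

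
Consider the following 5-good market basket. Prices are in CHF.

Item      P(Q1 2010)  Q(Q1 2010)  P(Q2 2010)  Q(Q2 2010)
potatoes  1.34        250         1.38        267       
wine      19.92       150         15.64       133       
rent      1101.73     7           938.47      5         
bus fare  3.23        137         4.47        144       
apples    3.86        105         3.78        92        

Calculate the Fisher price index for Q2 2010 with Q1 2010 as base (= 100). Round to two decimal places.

Laspeyres component (base-period weights):
ΣP(Q2 2010)Q(Q1 2010) = 1.38×250 + 15.64×150 + 938.47×7 + 4.47×137 + 3.78×105 = 345 + 2346 + 6569.29 + 612.39 + 396.9 = 10269.58
ΣP(Q1 2010)Q(Q1 2010) = 1.34×250 + 19.92×150 + 1101.73×7 + 3.23×137 + 3.86×105 = 335 + 2988 + 7712.11 + 442.51 + 405.3 = 11882.92
L = 10269.58 / 11882.92 × 100 = 86.4230
Paasche component (current-period weights):
ΣP(Q2 2010)Q(Q2 2010) = 1.38×267 + 15.64×133 + 938.47×5 + 4.47×144 + 3.78×92 = 368.46 + 2080.12 + 4692.35 + 643.68 + 347.76 = 8132.37
ΣP(Q1 2010)Q(Q2 2010) = 1.34×267 + 19.92×133 + 1101.73×5 + 3.23×144 + 3.86×92 = 357.78 + 2649.36 + 5508.65 + 465.12 + 355.12 = 9336.03
P = 8132.37 / 9336.03 × 100 = 87.1074
Fisher = √(L × P) = √(86.4230 × 87.1074) = 86.7645

86.76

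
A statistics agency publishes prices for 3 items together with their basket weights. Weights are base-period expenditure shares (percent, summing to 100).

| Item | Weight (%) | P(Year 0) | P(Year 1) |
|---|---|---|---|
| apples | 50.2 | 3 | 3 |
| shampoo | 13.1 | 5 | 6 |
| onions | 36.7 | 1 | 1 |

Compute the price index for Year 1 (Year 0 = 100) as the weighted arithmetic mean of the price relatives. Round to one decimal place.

apples: 50.2 × (3/3) = 50.2 × 1.000000 = 50.2000
shampoo: 13.1 × (6/5) = 13.1 × 1.200000 = 15.7200
onions: 36.7 × (1/1) = 36.7 × 1.000000 = 36.7000
Index = Σ wᵢ·(p₁ᵢ/p₀ᵢ) = 50.2000 + 15.7200 + 36.7000 = 102.6200

102.6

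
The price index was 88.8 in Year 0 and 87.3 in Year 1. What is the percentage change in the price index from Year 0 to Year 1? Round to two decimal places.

-1.69%

Change = (87.3 − 88.8) / 88.8 × 100
       = -1.5 / 88.8 × 100 = -1.6892%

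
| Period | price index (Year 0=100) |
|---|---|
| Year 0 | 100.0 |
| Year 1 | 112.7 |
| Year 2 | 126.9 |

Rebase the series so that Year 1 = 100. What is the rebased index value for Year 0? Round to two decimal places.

88.73

Rebased(Year 0) = 100.0 / 112.7 × 100 = 88.7311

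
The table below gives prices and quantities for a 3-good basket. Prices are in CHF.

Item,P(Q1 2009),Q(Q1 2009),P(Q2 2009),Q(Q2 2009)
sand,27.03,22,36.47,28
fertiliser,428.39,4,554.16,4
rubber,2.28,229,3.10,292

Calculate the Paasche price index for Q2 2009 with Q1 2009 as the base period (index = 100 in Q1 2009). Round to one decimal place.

Paasche price index uses current-period quantities as weights.
ΣP(Q2 2009)·Q(Q2 2009) = 36.47×28 + 554.16×4 + 3.10×292 = 1021.16 + 2216.64 + 905.2 = 4143
ΣP(Q1 2009)·Q(Q2 2009) = 27.03×28 + 428.39×4 + 2.28×292 = 756.84 + 1713.56 + 665.76 = 3136.16
Index = 4143 / 3136.16 × 100 = 132.1042

132.1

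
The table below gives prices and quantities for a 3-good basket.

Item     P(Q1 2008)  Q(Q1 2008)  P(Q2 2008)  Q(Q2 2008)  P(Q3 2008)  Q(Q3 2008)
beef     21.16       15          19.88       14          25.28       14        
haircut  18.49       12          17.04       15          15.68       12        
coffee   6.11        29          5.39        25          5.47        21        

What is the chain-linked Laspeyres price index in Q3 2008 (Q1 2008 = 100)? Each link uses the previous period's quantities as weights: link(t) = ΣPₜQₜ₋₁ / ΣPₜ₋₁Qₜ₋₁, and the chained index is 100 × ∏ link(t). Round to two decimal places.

Link Q1 2008→Q2 2008:
ΣP(Q2 2008)Q(Q1 2008) = 19.88×15 + 17.04×12 + 5.39×29 = 298.2 + 204.48 + 156.31 = 658.99
ΣP(Q1 2008)Q(Q1 2008) = 21.16×15 + 18.49×12 + 6.11×29 = 317.4 + 221.88 + 177.19 = 716.47
link = 658.99/716.47 = 0.919773
Link Q2 2008→Q3 2008:
ΣP(Q3 2008)Q(Q2 2008) = 25.28×14 + 15.68×15 + 5.47×25 = 353.92 + 235.2 + 136.75 = 725.87
ΣP(Q2 2008)Q(Q2 2008) = 19.88×14 + 17.04×15 + 5.39×25 = 278.32 + 255.6 + 134.75 = 668.67
link = 725.87/668.67 = 1.085543
Chained index = 100 × 0.919773 × 1.085543 = 99.8453

99.85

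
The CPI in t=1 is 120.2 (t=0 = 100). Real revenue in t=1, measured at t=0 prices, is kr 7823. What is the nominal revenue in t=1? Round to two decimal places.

9403.25

Nominal = Real × (Index/100) = 7823 × (120.2/100)
        = 7823 × 1.202 = 9403.2460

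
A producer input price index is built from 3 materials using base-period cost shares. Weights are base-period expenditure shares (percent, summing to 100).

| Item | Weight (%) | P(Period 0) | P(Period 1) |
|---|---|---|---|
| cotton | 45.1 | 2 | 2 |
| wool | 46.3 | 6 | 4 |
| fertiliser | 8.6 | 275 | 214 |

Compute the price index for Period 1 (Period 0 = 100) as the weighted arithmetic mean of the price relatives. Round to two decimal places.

82.66

cotton: 45.1 × (2/2) = 45.1 × 1.000000 = 45.1000
wool: 46.3 × (4/6) = 46.3 × 0.666667 = 30.8667
fertiliser: 8.6 × (214/275) = 8.6 × 0.778182 = 6.6924
Index = Σ wᵢ·(p₁ᵢ/p₀ᵢ) = 45.1000 + 30.8667 + 6.6924 = 82.6590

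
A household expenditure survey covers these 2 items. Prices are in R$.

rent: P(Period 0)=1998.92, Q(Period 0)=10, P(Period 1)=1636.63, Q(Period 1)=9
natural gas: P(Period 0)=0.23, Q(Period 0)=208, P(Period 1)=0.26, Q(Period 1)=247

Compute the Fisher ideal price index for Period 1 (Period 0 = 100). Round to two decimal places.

81.96

Laspeyres component (base-period weights):
ΣP(Period 1)Q(Period 0) = 1636.63×10 + 0.26×208 = 16366.3 + 54.08 = 16420.38
ΣP(Period 0)Q(Period 0) = 1998.92×10 + 0.23×208 = 19989.2 + 47.84 = 20037.04
L = 16420.38 / 20037.04 × 100 = 81.9501
Paasche component (current-period weights):
ΣP(Period 1)Q(Period 1) = 1636.63×9 + 0.26×247 = 14729.67 + 64.22 = 14793.89
ΣP(Period 0)Q(Period 1) = 1998.92×9 + 0.23×247 = 17990.28 + 56.81 = 18047.09
P = 14793.89 / 18047.09 × 100 = 81.9738
Fisher = √(L × P) = √(81.9501 × 81.9738) = 81.9620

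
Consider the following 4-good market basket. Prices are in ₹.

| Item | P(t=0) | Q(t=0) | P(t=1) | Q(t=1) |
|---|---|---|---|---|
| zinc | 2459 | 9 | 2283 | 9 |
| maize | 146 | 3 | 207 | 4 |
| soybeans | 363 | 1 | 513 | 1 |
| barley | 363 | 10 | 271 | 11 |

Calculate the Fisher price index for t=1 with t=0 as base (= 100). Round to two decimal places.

91.85

Laspeyres component (base-period weights):
ΣP(t=1)Q(t=0) = 2283×9 + 207×3 + 513×1 + 271×10 = 20547 + 621 + 513 + 2710 = 24391
ΣP(t=0)Q(t=0) = 2459×9 + 146×3 + 363×1 + 363×10 = 22131 + 438 + 363 + 3630 = 26562
L = 24391 / 26562 × 100 = 91.8267
Paasche component (current-period weights):
ΣP(t=1)Q(t=1) = 2283×9 + 207×4 + 513×1 + 271×11 = 20547 + 828 + 513 + 2981 = 24869
ΣP(t=0)Q(t=1) = 2459×9 + 146×4 + 363×1 + 363×11 = 22131 + 584 + 363 + 3993 = 27071
P = 24869 / 27071 × 100 = 91.8658
Fisher = √(L × P) = √(91.8267 × 91.8658) = 91.8462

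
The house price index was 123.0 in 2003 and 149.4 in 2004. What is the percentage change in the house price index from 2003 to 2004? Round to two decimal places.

21.46%

Change = (149.4 − 123.0) / 123.0 × 100
       = 26.4 / 123.0 × 100 = 21.4634%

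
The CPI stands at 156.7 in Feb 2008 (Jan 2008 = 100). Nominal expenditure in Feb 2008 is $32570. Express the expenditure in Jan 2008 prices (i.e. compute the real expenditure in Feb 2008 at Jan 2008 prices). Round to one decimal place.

Real = Nominal ÷ (Index/100) = 32570 ÷ (156.7/100)
     = 32570 ÷ 1.567 = 20784.9394

20784.9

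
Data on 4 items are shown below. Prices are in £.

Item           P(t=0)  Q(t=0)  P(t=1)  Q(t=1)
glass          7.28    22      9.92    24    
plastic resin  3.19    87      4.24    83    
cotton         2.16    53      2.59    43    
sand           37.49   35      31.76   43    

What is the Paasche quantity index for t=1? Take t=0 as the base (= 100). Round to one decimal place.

Paasche quantity index uses current-period prices as weights.
ΣP(t=1)·Q(t=1) = 9.92×24 + 4.24×83 + 2.59×43 + 31.76×43 = 238.08 + 351.92 + 111.37 + 1365.68 = 2067.05
ΣP(t=1)·Q(t=0) = 9.92×22 + 4.24×87 + 2.59×53 + 31.76×35 = 218.24 + 368.88 + 137.27 + 1111.6 = 1835.99
Index = 2067.05 / 1835.99 × 100 = 112.5850

112.6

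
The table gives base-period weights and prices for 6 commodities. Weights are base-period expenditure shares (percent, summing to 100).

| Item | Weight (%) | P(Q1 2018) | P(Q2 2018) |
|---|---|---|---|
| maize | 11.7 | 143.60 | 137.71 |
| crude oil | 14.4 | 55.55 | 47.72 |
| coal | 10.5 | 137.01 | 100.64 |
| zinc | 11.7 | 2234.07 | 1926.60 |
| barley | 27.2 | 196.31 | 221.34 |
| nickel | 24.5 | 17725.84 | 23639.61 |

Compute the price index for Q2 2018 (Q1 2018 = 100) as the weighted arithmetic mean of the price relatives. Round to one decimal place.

104.7

maize: 11.7 × (137.71/143.60) = 11.7 × 0.958983 = 11.2201
crude oil: 14.4 × (47.72/55.55) = 14.4 × 0.859046 = 12.3703
coal: 10.5 × (100.64/137.01) = 10.5 × 0.734545 = 7.7127
zinc: 11.7 × (1926.60/2234.07) = 11.7 × 0.862372 = 10.0898
barley: 27.2 × (221.34/196.31) = 27.2 × 1.127502 = 30.6681
nickel: 24.5 × (23639.61/17725.84) = 24.5 × 1.333624 = 32.6738
Index = Σ wᵢ·(p₁ᵢ/p₀ᵢ) = 11.2201 + 12.3703 + 7.7127 + 10.0898 + 30.6681 + 32.6738 = 104.7347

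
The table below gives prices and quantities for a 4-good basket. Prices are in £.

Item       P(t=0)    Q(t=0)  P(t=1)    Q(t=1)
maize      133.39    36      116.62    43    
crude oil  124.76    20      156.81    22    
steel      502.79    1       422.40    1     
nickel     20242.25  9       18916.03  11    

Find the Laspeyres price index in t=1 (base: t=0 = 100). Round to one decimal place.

93.7

Laspeyres price index uses base-period quantities as weights.
ΣP(t=1)·Q(t=0) = 116.62×36 + 156.81×20 + 422.40×1 + 18916.03×9 = 4198.32 + 3136.2 + 422.4 + 170244.27 = 178001.19
ΣP(t=0)·Q(t=0) = 133.39×36 + 124.76×20 + 502.79×1 + 20242.25×9 = 4802.04 + 2495.2 + 502.79 + 182180.25 = 189980.28
Index = 178001.19 / 189980.28 × 100 = 93.6946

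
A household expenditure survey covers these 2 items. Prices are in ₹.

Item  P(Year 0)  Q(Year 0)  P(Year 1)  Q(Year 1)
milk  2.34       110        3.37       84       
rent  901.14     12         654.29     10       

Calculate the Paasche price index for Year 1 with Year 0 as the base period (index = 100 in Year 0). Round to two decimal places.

Paasche price index uses current-period quantities as weights.
ΣP(Year 1)·Q(Year 1) = 3.37×84 + 654.29×10 = 283.08 + 6542.9 = 6825.98
ΣP(Year 0)·Q(Year 1) = 2.34×84 + 901.14×10 = 196.56 + 9011.4 = 9207.96
Index = 6825.98 / 9207.96 × 100 = 74.1313

74.13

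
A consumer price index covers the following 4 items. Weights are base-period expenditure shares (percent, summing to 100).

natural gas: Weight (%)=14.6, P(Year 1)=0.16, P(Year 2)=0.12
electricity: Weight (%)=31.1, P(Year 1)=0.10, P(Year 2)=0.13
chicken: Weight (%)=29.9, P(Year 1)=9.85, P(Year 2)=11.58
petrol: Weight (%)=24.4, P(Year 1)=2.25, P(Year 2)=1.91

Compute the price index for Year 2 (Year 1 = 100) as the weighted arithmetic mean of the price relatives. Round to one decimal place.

107.2

natural gas: 14.6 × (0.12/0.16) = 14.6 × 0.750000 = 10.9500
electricity: 31.1 × (0.13/0.10) = 31.1 × 1.300000 = 40.4300
chicken: 29.9 × (11.58/9.85) = 29.9 × 1.175635 = 35.1515
petrol: 24.4 × (1.91/2.25) = 24.4 × 0.848889 = 20.7129
Index = Σ wᵢ·(p₁ᵢ/p₀ᵢ) = 10.9500 + 40.4300 + 35.1515 + 20.7129 = 107.2444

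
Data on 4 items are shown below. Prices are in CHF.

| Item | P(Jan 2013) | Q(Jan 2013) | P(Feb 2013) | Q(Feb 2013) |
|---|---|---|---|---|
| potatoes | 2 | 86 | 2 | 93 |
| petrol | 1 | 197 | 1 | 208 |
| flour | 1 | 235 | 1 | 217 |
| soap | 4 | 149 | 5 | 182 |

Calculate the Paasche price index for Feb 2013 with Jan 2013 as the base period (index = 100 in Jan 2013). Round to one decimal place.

Paasche price index uses current-period quantities as weights.
ΣP(Feb 2013)·Q(Feb 2013) = 2×93 + 1×208 + 1×217 + 5×182 = 186 + 208 + 217 + 910 = 1521
ΣP(Jan 2013)·Q(Feb 2013) = 2×93 + 1×208 + 1×217 + 4×182 = 186 + 208 + 217 + 728 = 1339
Index = 1521 / 1339 × 100 = 113.5922

113.6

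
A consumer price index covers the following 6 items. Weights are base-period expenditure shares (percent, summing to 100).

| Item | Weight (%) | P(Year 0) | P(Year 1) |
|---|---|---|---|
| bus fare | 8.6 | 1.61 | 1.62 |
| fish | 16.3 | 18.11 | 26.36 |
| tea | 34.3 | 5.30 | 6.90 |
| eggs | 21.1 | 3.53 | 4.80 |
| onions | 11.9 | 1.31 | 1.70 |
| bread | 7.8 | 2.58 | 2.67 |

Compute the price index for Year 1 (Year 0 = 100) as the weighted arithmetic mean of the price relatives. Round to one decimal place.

129.2

bus fare: 8.6 × (1.62/1.61) = 8.6 × 1.006211 = 8.6534
fish: 16.3 × (26.36/18.11) = 16.3 × 1.455549 = 23.7255
tea: 34.3 × (6.90/5.30) = 34.3 × 1.301887 = 44.6547
eggs: 21.1 × (4.80/3.53) = 21.1 × 1.359773 = 28.6912
onions: 11.9 × (1.70/1.31) = 11.9 × 1.297710 = 15.4427
bread: 7.8 × (2.67/2.58) = 7.8 × 1.034884 = 8.0721
Index = Σ wᵢ·(p₁ᵢ/p₀ᵢ) = 8.6534 + 23.7255 + 44.6547 + 28.6912 + 15.4427 + 8.0721 = 129.2396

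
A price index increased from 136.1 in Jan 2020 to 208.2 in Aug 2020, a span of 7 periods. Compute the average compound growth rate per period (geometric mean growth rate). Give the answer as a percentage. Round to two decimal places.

6.26%

Growth factor = (208.2/136.1)^(1/7) = (1.529758)^(1/7) = 1.062612
Growth rate = 1.062612 − 1 = 0.062612 = 6.2612%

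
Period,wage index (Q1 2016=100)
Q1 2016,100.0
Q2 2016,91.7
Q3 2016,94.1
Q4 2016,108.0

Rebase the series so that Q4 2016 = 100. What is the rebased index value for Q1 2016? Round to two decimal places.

92.59

Rebased(Q1 2016) = 100.0 / 108.0 × 100 = 92.5926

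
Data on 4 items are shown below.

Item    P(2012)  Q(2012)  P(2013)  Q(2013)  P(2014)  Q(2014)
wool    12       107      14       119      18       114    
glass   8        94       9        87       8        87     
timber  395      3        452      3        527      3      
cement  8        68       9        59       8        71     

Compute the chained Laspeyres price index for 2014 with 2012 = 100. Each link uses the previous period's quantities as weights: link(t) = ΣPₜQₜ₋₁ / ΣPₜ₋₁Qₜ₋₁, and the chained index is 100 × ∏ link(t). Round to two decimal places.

Link 2012→2013:
ΣP(2013)Q(2012) = 14×107 + 9×94 + 452×3 + 9×68 = 1498 + 846 + 1356 + 612 = 4312
ΣP(2012)Q(2012) = 12×107 + 8×94 + 395×3 + 8×68 = 1284 + 752 + 1185 + 544 = 3765
link = 4312/3765 = 1.145286
Link 2013→2014:
ΣP(2014)Q(2013) = 18×119 + 8×87 + 527×3 + 8×59 = 2142 + 696 + 1581 + 472 = 4891
ΣP(2013)Q(2013) = 14×119 + 9×87 + 452×3 + 9×59 = 1666 + 783 + 1356 + 531 = 4336
link = 4891/4336 = 1.127998
Chained index = 100 × 1.145286 × 1.127998 = 129.1880

129.19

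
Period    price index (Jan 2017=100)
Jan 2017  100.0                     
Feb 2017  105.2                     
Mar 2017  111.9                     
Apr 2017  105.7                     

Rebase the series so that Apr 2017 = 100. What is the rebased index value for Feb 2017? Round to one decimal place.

99.5

Rebased(Feb 2017) = 105.2 / 105.7 × 100 = 99.5270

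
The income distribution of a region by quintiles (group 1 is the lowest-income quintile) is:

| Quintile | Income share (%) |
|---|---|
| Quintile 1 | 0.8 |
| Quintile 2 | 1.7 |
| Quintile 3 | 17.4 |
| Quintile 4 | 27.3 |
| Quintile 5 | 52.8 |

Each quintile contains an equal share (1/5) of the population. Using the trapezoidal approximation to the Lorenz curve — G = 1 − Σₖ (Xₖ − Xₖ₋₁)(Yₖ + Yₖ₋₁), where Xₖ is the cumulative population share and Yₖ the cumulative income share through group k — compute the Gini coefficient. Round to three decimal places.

0.518

Cumulative income shares Yₖ: 0.0080, 0.0250, 0.1990, 0.4720, 1.0000
Σ (Xₖ−Xₖ₋₁)(Yₖ+Yₖ₋₁) = (1/5)(0.0080+0.0000) + (1/5)(0.0250+0.0080) + (1/5)(0.1990+0.0250) + (1/5)(0.4720+0.1990) + (1/5)(1.0000+0.4720)
  = 0.0016 + 0.0066 + 0.0448 + 0.1342 + 0.2944 = 0.4816
G = 1 − 0.4816 = 0.5184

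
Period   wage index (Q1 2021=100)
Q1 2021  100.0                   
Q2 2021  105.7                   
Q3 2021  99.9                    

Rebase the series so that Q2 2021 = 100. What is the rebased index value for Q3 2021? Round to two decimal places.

Rebased(Q3 2021) = 99.9 / 105.7 × 100 = 94.5128

94.51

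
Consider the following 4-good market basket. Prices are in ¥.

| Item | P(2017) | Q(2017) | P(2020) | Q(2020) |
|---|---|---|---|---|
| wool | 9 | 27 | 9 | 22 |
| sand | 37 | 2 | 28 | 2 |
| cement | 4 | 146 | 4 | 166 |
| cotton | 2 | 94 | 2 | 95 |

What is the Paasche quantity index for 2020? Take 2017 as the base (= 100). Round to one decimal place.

Paasche quantity index uses current-period prices as weights.
ΣP(2020)·Q(2020) = 9×22 + 28×2 + 4×166 + 2×95 = 198 + 56 + 664 + 190 = 1108
ΣP(2020)·Q(2017) = 9×27 + 28×2 + 4×146 + 2×94 = 243 + 56 + 584 + 188 = 1071
Index = 1108 / 1071 × 100 = 103.4547

103.5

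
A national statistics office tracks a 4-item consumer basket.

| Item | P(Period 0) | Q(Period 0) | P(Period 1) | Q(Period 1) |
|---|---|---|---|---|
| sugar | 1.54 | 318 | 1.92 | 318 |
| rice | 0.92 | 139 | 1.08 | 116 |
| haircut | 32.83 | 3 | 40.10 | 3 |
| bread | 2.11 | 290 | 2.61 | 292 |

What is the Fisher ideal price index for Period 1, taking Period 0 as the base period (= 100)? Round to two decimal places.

123.38

Laspeyres component (base-period weights):
ΣP(Period 1)Q(Period 0) = 1.92×318 + 1.08×139 + 40.10×3 + 2.61×290 = 610.56 + 150.12 + 120.3 + 756.9 = 1637.88
ΣP(Period 0)Q(Period 0) = 1.54×318 + 0.92×139 + 32.83×3 + 2.11×290 = 489.72 + 127.88 + 98.49 + 611.9 = 1327.99
L = 1637.88 / 1327.99 × 100 = 123.3353
Paasche component (current-period weights):
ΣP(Period 1)Q(Period 1) = 1.92×318 + 1.08×116 + 40.10×3 + 2.61×292 = 610.56 + 125.28 + 120.3 + 762.12 = 1618.26
ΣP(Period 0)Q(Period 1) = 1.54×318 + 0.92×116 + 32.83×3 + 2.11×292 = 489.72 + 106.72 + 98.49 + 616.12 = 1311.05
P = 1618.26 / 1311.05 × 100 = 123.4324
Fisher = √(L × P) = √(123.3353 × 123.4324) = 123.3838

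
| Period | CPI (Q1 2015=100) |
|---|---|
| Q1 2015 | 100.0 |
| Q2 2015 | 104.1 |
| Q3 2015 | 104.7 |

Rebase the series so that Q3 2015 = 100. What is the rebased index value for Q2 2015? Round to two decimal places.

Rebased(Q2 2015) = 104.1 / 104.7 × 100 = 99.4269

99.43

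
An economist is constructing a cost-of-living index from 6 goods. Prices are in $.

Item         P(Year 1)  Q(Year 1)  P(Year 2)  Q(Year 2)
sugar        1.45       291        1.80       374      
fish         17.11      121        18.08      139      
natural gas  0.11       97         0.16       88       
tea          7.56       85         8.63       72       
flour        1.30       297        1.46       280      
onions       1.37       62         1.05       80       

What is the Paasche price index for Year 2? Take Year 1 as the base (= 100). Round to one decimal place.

109.3

Paasche price index uses current-period quantities as weights.
ΣP(Year 2)·Q(Year 2) = 1.80×374 + 18.08×139 + 0.16×88 + 8.63×72 + 1.46×280 + 1.05×80 = 673.2 + 2513.12 + 14.08 + 621.36 + 408.8 + 84 = 4314.56
ΣP(Year 1)·Q(Year 2) = 1.45×374 + 17.11×139 + 0.11×88 + 7.56×72 + 1.30×280 + 1.37×80 = 542.3 + 2378.29 + 9.68 + 544.32 + 364 + 109.6 = 3948.19
Index = 4314.56 / 3948.19 × 100 = 109.2794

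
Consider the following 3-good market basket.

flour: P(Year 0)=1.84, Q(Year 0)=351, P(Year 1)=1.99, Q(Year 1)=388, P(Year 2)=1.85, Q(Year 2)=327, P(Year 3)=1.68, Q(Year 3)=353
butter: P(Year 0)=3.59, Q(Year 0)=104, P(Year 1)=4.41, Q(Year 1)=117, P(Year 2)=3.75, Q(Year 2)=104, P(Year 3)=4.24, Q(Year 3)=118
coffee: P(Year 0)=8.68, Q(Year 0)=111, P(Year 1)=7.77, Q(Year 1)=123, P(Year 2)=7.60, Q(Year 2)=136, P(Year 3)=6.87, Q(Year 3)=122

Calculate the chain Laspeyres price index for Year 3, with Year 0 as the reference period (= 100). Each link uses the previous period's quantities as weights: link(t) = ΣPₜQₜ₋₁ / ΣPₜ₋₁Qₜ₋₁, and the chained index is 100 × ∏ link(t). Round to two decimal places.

90.08

Link Year 0→Year 1:
ΣP(Year 1)Q(Year 0) = 1.99×351 + 4.41×104 + 7.77×111 = 698.49 + 458.64 + 862.47 = 2019.6
ΣP(Year 0)Q(Year 0) = 1.84×351 + 3.59×104 + 8.68×111 = 645.84 + 373.36 + 963.48 = 1982.68
link = 2019.6/1982.68 = 1.018621
Link Year 1→Year 2:
ΣP(Year 2)Q(Year 1) = 1.85×388 + 3.75×117 + 7.60×123 = 717.8 + 438.75 + 934.8 = 2091.35
ΣP(Year 1)Q(Year 1) = 1.99×388 + 4.41×117 + 7.77×123 = 772.12 + 515.97 + 955.71 = 2243.8
link = 2091.35/2243.8 = 0.932057
Link Year 2→Year 3:
ΣP(Year 3)Q(Year 2) = 1.68×327 + 4.24×104 + 6.87×136 = 549.36 + 440.96 + 934.32 = 1924.64
ΣP(Year 2)Q(Year 2) = 1.85×327 + 3.75×104 + 7.60×136 = 604.95 + 390 + 1033.6 = 2028.55
link = 1924.64/2028.55 = 0.948776
Chained index = 100 × 1.018621 × 0.932057 × 0.948776 = 90.0781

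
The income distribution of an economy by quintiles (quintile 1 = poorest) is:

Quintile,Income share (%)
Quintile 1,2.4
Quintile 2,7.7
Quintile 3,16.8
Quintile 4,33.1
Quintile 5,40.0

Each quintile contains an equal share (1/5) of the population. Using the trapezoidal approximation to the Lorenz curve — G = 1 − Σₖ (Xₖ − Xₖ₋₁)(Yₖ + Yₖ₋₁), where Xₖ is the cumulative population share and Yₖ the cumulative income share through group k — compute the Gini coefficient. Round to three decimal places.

0.402

Cumulative income shares Yₖ: 0.0240, 0.1010, 0.2690, 0.6000, 1.0000
Σ (Xₖ−Xₖ₋₁)(Yₖ+Yₖ₋₁) = (1/5)(0.0240+0.0000) + (1/5)(0.1010+0.0240) + (1/5)(0.2690+0.1010) + (1/5)(0.6000+0.2690) + (1/5)(1.0000+0.6000)
  = 0.0048 + 0.0250 + 0.0740 + 0.1738 + 0.3200 = 0.5976
G = 1 − 0.5976 = 0.4024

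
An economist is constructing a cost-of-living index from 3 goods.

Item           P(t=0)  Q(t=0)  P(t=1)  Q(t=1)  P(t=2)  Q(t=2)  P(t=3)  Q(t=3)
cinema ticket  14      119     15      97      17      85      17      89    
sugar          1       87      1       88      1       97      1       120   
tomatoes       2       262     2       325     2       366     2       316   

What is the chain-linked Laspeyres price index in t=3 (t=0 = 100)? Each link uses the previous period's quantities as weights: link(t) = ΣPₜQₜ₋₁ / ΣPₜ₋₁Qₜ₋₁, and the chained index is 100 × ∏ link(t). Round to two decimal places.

114.53

Link t=0→t=1:
ΣP(t=1)Q(t=0) = 15×119 + 1×87 + 2×262 = 1785 + 87 + 524 = 2396
ΣP(t=0)Q(t=0) = 14×119 + 1×87 + 2×262 = 1666 + 87 + 524 = 2277
link = 2396/2277 = 1.052262
Link t=1→t=2:
ΣP(t=2)Q(t=1) = 17×97 + 1×88 + 2×325 = 1649 + 88 + 650 = 2387
ΣP(t=1)Q(t=1) = 15×97 + 1×88 + 2×325 = 1455 + 88 + 650 = 2193
link = 2387/2193 = 1.088463
Link t=2→t=3:
ΣP(t=3)Q(t=2) = 17×85 + 1×97 + 2×366 = 1445 + 97 + 732 = 2274
ΣP(t=2)Q(t=2) = 17×85 + 1×97 + 2×366 = 1445 + 97 + 732 = 2274
link = 2274/2274 = 1.000000
Chained index = 100 × 1.052262 × 1.088463 × 1.000000 = 114.5348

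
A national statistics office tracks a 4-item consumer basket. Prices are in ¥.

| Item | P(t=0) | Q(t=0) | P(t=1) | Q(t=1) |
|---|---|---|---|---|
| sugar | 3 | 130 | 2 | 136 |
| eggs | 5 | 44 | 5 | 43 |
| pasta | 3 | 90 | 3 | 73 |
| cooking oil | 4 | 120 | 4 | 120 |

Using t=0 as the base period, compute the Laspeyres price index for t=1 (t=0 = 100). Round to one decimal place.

90.4

Laspeyres price index uses base-period quantities as weights.
ΣP(t=1)·Q(t=0) = 2×130 + 5×44 + 3×90 + 4×120 = 260 + 220 + 270 + 480 = 1230
ΣP(t=0)·Q(t=0) = 3×130 + 5×44 + 3×90 + 4×120 = 390 + 220 + 270 + 480 = 1360
Index = 1230 / 1360 × 100 = 90.4412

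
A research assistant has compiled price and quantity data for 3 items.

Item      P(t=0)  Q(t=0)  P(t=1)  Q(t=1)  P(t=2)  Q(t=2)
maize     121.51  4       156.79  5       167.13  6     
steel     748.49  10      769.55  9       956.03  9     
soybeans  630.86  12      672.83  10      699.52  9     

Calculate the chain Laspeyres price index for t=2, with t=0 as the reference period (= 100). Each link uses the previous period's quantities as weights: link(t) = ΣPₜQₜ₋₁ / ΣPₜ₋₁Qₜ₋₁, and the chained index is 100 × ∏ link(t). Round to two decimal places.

120.10

Link t=0→t=1:
ΣP(t=1)Q(t=0) = 156.79×4 + 769.55×10 + 672.83×12 = 627.16 + 7695.5 + 8073.96 = 16396.62
ΣP(t=0)Q(t=0) = 121.51×4 + 748.49×10 + 630.86×12 = 486.04 + 7484.9 + 7570.32 = 15541.26
link = 16396.62/15541.26 = 1.055038
Link t=1→t=2:
ΣP(t=2)Q(t=1) = 167.13×5 + 956.03×9 + 699.52×10 = 835.65 + 8604.27 + 6995.2 = 16435.12
ΣP(t=1)Q(t=1) = 156.79×5 + 769.55×9 + 672.83×10 = 783.95 + 6925.95 + 6728.3 = 14438.2
link = 16435.12/14438.2 = 1.138308
Chained index = 100 × 1.055038 × 1.138308 = 120.0958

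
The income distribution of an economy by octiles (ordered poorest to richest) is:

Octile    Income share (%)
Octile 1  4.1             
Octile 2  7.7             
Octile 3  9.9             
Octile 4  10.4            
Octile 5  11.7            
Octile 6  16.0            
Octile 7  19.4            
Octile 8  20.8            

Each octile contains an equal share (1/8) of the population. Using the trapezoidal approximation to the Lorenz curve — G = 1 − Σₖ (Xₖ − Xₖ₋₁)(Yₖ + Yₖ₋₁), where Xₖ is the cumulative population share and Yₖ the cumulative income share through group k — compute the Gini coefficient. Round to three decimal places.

0.244

Cumulative income shares Yₖ: 0.0410, 0.1180, 0.2170, 0.3210, 0.4380, 0.5980, 0.7920, 1.0000
Σ (Xₖ−Xₖ₋₁)(Yₖ+Yₖ₋₁) = (1/8)(0.0410+0.0000) + (1/8)(0.1180+0.0410) + (1/8)(0.2170+0.1180) + (1/8)(0.3210+0.2170) + (1/8)(0.4380+0.3210) + (1/8)(0.5980+0.4380) + (1/8)(0.7920+0.5980) + (1/8)(1.0000+0.7920)
  = 0.0051 + 0.0199 + 0.0419 + 0.0673 + 0.0949 + 0.1295 + 0.1737 + 0.2240 = 0.7562
G = 1 − 0.7562 = 0.2438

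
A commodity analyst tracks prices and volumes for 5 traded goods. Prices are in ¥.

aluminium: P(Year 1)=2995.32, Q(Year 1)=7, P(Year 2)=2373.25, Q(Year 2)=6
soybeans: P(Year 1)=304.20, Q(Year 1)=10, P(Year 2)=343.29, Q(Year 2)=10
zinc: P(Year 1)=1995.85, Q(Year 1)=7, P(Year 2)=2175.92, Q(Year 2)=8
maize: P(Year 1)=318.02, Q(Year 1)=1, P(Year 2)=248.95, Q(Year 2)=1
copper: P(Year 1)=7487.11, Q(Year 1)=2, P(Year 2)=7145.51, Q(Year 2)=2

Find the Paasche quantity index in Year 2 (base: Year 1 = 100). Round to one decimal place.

99.6

Paasche quantity index uses current-period prices as weights.
ΣP(Year 2)·Q(Year 2) = 2373.25×6 + 343.29×10 + 2175.92×8 + 248.95×1 + 7145.51×2 = 14239.5 + 3432.9 + 17407.36 + 248.95 + 14291.02 = 49619.73
ΣP(Year 2)·Q(Year 1) = 2373.25×7 + 343.29×10 + 2175.92×7 + 248.95×1 + 7145.51×2 = 16612.75 + 3432.9 + 15231.44 + 248.95 + 14291.02 = 49817.06
Index = 49619.73 / 49817.06 × 100 = 99.6039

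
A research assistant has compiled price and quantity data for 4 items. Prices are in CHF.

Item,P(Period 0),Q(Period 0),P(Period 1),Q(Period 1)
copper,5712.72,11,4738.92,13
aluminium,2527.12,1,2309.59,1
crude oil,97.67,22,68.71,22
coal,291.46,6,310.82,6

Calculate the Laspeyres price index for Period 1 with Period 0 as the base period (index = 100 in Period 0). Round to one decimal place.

Laspeyres price index uses base-period quantities as weights.
ΣP(Period 1)·Q(Period 0) = 4738.92×11 + 2309.59×1 + 68.71×22 + 310.82×6 = 52128.12 + 2309.59 + 1511.62 + 1864.92 = 57814.25
ΣP(Period 0)·Q(Period 0) = 5712.72×11 + 2527.12×1 + 97.67×22 + 291.46×6 = 62839.92 + 2527.12 + 2148.74 + 1748.76 = 69264.54
Index = 57814.25 / 69264.54 × 100 = 83.4688

83.5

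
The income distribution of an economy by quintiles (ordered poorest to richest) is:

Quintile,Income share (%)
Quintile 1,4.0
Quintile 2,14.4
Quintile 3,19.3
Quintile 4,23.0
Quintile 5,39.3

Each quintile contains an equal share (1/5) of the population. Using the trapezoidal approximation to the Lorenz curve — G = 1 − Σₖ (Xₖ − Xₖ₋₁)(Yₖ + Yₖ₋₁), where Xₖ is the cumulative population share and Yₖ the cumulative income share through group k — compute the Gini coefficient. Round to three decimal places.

Cumulative income shares Yₖ: 0.0400, 0.1840, 0.3770, 0.6070, 1.0000
Σ (Xₖ−Xₖ₋₁)(Yₖ+Yₖ₋₁) = (1/5)(0.0400+0.0000) + (1/5)(0.1840+0.0400) + (1/5)(0.3770+0.1840) + (1/5)(0.6070+0.3770) + (1/5)(1.0000+0.6070)
  = 0.0080 + 0.0448 + 0.1122 + 0.1968 + 0.3214 = 0.6832
G = 1 − 0.6832 = 0.3168

0.317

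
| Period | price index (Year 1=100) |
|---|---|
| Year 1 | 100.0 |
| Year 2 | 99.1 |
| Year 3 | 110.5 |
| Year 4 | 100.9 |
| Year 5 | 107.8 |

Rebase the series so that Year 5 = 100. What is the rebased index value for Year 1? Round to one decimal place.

92.8

Rebased(Year 1) = 100.0 / 107.8 × 100 = 92.7644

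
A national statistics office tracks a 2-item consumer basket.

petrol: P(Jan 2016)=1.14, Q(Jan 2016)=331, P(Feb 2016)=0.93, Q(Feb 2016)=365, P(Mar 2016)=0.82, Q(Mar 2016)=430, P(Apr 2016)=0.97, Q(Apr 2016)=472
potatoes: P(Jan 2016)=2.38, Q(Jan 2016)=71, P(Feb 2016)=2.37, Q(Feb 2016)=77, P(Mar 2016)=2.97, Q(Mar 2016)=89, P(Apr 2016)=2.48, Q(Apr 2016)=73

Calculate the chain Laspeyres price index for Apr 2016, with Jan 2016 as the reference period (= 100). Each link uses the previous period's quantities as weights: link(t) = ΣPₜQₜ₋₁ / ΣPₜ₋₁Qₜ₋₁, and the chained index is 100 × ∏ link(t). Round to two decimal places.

91.14

Link Jan 2016→Feb 2016:
ΣP(Feb 2016)Q(Jan 2016) = 0.93×331 + 2.37×71 = 307.83 + 168.27 = 476.1
ΣP(Jan 2016)Q(Jan 2016) = 1.14×331 + 2.38×71 = 377.34 + 168.98 = 546.32
link = 476.1/546.32 = 0.871467
Link Feb 2016→Mar 2016:
ΣP(Mar 2016)Q(Feb 2016) = 0.82×365 + 2.97×77 = 299.3 + 228.69 = 527.99
ΣP(Feb 2016)Q(Feb 2016) = 0.93×365 + 2.37×77 = 339.45 + 182.49 = 521.94
link = 527.99/521.94 = 1.011591
Link Mar 2016→Apr 2016:
ΣP(Apr 2016)Q(Mar 2016) = 0.97×430 + 2.48×89 = 417.1 + 220.72 = 637.82
ΣP(Mar 2016)Q(Mar 2016) = 0.82×430 + 2.97×89 = 352.6 + 264.33 = 616.93
link = 637.82/616.93 = 1.033861
Chained index = 100 × 0.871467 × 1.011591 × 1.033861 = 91.1420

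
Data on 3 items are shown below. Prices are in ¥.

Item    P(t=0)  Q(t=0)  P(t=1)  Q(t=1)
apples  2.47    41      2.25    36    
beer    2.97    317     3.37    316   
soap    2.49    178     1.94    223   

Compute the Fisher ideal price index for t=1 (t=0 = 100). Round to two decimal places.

Laspeyres component (base-period weights):
ΣP(t=1)Q(t=0) = 2.25×41 + 3.37×317 + 1.94×178 = 92.25 + 1068.29 + 345.32 = 1505.86
ΣP(t=0)Q(t=0) = 2.47×41 + 2.97×317 + 2.49×178 = 101.27 + 941.49 + 443.22 = 1485.98
L = 1505.86 / 1485.98 × 100 = 101.3378
Paasche component (current-period weights):
ΣP(t=1)Q(t=1) = 2.25×36 + 3.37×316 + 1.94×223 = 81 + 1064.92 + 432.62 = 1578.54
ΣP(t=0)Q(t=1) = 2.47×36 + 2.97×316 + 2.49×223 = 88.92 + 938.52 + 555.27 = 1582.71
P = 1578.54 / 1582.71 × 100 = 99.7365
Fisher = √(L × P) = √(101.3378 × 99.7365) = 100.5340

100.53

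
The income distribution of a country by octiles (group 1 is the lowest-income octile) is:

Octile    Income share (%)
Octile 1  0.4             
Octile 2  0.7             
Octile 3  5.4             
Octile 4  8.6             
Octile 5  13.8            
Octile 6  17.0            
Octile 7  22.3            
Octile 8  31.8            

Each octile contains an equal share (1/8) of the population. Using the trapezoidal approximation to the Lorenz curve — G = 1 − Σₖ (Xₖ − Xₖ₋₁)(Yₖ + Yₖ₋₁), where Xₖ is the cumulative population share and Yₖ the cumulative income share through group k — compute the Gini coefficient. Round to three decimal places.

0.460

Cumulative income shares Yₖ: 0.0040, 0.0110, 0.0650, 0.1510, 0.2890, 0.4590, 0.6820, 1.0000
Σ (Xₖ−Xₖ₋₁)(Yₖ+Yₖ₋₁) = (1/8)(0.0040+0.0000) + (1/8)(0.0110+0.0040) + (1/8)(0.0650+0.0110) + (1/8)(0.1510+0.0650) + (1/8)(0.2890+0.1510) + (1/8)(0.4590+0.2890) + (1/8)(0.6820+0.4590) + (1/8)(1.0000+0.6820)
  = 0.0005 + 0.0019 + 0.0095 + 0.0270 + 0.0550 + 0.0935 + 0.1426 + 0.2102 = 0.5403
G = 1 − 0.5403 = 0.4597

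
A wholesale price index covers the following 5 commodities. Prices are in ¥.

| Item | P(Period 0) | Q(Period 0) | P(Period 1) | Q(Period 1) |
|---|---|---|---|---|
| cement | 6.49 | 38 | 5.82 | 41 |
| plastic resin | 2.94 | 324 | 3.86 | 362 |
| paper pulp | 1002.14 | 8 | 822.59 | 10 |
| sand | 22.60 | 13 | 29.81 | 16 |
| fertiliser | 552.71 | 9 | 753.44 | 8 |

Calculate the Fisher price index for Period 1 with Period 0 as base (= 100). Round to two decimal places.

103.24

Laspeyres component (base-period weights):
ΣP(Period 1)Q(Period 0) = 5.82×38 + 3.86×324 + 822.59×8 + 29.81×13 + 753.44×9 = 221.16 + 1250.64 + 6580.72 + 387.53 + 6780.96 = 15221.01
ΣP(Period 0)Q(Period 0) = 6.49×38 + 2.94×324 + 1002.14×8 + 22.60×13 + 552.71×9 = 246.62 + 952.56 + 8017.12 + 293.8 + 4974.39 = 14484.49
L = 15221.01 / 14484.49 × 100 = 105.0849
Paasche component (current-period weights):
ΣP(Period 1)Q(Period 1) = 5.82×41 + 3.86×362 + 822.59×10 + 29.81×16 + 753.44×8 = 238.62 + 1397.32 + 8225.9 + 476.96 + 6027.52 = 16366.32
ΣP(Period 0)Q(Period 1) = 6.49×41 + 2.94×362 + 1002.14×10 + 22.60×16 + 552.71×8 = 266.09 + 1064.28 + 10021.4 + 361.6 + 4421.68 = 16135.05
P = 16366.32 / 16135.05 × 100 = 101.4333
Fisher = √(L × P) = √(105.0849 × 101.4333) = 103.2430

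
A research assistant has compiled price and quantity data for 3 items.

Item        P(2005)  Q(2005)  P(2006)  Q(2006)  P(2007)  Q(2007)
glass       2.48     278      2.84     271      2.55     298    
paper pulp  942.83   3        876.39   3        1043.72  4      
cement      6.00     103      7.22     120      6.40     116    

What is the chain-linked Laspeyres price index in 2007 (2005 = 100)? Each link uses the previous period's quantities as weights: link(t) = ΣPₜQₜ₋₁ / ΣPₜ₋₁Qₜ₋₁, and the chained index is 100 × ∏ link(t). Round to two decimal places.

108.31

Link 2005→2006:
ΣP(2006)Q(2005) = 2.84×278 + 876.39×3 + 7.22×103 = 789.52 + 2629.17 + 743.66 = 4162.35
ΣP(2005)Q(2005) = 2.48×278 + 942.83×3 + 6.00×103 = 689.44 + 2828.49 + 618 = 4135.93
link = 4162.35/4135.93 = 1.006388
Link 2006→2007:
ΣP(2007)Q(2006) = 2.55×271 + 1043.72×3 + 6.40×120 = 691.05 + 3131.16 + 768 = 4590.21
ΣP(2006)Q(2006) = 2.84×271 + 876.39×3 + 7.22×120 = 769.64 + 2629.17 + 866.4 = 4265.21
link = 4590.21/4265.21 = 1.076198
Chained index = 100 × 1.006388 × 1.076198 = 108.3073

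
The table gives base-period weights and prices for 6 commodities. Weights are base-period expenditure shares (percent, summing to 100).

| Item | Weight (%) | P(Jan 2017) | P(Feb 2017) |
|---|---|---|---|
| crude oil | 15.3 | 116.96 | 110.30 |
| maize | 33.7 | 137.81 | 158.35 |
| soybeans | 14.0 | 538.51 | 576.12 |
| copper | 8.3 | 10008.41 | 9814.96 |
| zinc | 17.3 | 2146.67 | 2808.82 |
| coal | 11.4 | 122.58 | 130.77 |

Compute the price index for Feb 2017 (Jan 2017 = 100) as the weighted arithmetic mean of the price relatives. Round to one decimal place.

crude oil: 15.3 × (110.30/116.96) = 15.3 × 0.943057 = 14.4288
maize: 33.7 × (158.35/137.81) = 33.7 × 1.149046 = 38.7228
soybeans: 14.0 × (576.12/538.51) = 14.0 × 1.069841 = 14.9778
copper: 8.3 × (9814.96/10008.41) = 8.3 × 0.980671 = 8.1396
zinc: 17.3 × (2808.82/2146.67) = 17.3 × 1.308454 = 22.6363
coal: 11.4 × (130.77/122.58) = 11.4 × 1.066814 = 12.1617
Index = Σ wᵢ·(p₁ᵢ/p₀ᵢ) = 14.4288 + 38.7228 + 14.9778 + 8.1396 + 22.6363 + 12.1617 = 111.0669

111.1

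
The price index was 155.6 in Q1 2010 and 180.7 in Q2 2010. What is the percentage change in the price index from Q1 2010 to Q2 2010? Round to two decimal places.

16.13%

Change = (180.7 − 155.6) / 155.6 × 100
       = 25.1 / 155.6 × 100 = 16.1311%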